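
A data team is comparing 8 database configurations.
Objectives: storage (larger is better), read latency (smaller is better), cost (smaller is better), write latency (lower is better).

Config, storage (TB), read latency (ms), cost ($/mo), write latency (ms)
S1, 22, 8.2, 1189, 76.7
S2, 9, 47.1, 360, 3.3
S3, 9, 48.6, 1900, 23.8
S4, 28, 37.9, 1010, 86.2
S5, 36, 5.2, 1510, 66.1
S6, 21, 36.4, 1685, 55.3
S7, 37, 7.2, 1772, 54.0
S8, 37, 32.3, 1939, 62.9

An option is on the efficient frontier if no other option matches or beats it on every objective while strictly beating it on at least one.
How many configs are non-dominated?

6

S1: not dominated.
S2: not dominated (best cost).
S3: dominated by S2 (storage 9≥9, read latency 47.1≤48.6, cost 360≤1900, write latency 3.3≤23.8).
S4: not dominated.
S5: not dominated (best read latency).
S6: not dominated.
S7: not dominated.
S8: dominated by S7 (storage 37≥37, read latency 7.2≤32.3, cost 1772≤1939, write latency 54.0≤62.9).
Pareto-optimal: S1, S2, S4, S5, S6, S7 → 6.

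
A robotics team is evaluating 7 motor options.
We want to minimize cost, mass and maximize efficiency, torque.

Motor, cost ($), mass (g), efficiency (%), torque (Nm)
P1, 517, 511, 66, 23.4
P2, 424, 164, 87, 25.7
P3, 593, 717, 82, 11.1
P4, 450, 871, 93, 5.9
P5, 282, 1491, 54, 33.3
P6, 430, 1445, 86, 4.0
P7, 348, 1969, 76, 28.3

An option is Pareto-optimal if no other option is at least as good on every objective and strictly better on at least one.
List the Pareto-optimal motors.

P1: dominated by P2 (cost 424≤517, mass 164≤511, efficiency 87≥66, torque 25.7≥23.4).
P2: not dominated (best mass).
P3: dominated by P2 (cost 424≤593, mass 164≤717, efficiency 87≥82, torque 25.7≥11.1).
P4: not dominated (best efficiency).
P5: not dominated (best cost).
P6: dominated by P2 (cost 424≤430, mass 164≤1445, efficiency 87≥86, torque 25.7≥4.0).
P7: not dominated.

P2, P4, P5, P7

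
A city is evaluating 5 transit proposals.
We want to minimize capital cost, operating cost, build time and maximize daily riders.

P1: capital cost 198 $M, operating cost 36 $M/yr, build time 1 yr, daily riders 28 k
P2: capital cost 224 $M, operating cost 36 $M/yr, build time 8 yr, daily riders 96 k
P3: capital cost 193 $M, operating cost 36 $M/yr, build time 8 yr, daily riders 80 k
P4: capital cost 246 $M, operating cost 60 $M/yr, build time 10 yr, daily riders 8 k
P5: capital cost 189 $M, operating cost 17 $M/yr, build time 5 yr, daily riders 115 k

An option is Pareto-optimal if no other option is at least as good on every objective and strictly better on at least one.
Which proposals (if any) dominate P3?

P5: capital cost 189≤193, operating cost 17≤36, build time 5≤8, daily riders 115≥80 — dominates P3.
Others (P1, P2, P4) are each worse than P3 on at least one objective.

P5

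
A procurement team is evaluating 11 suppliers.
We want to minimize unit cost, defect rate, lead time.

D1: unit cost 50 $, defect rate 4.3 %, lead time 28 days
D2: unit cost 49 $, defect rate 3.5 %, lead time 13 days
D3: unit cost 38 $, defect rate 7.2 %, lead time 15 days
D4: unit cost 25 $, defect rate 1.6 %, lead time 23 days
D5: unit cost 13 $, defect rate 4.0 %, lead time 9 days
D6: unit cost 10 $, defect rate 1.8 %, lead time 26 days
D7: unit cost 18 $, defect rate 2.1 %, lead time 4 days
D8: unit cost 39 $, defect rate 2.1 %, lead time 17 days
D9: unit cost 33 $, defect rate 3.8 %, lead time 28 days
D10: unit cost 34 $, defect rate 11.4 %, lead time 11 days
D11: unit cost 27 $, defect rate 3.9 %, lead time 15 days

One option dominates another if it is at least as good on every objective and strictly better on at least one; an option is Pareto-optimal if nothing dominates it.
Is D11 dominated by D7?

D7 vs D11: unit cost 18≤27, defect rate 2.1≤3.9, lead time 4≤15 — D7 is at least as good on every objective with at least one strict improvement.

Yes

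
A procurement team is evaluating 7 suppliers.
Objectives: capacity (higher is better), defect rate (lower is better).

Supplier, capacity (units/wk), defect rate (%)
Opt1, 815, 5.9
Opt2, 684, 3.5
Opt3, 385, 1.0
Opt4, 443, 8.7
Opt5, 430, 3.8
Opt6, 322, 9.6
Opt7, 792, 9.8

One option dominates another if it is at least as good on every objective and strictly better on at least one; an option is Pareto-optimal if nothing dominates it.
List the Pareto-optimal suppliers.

Opt1, Opt2, Opt3

Opt1: not dominated (best capacity).
Opt2: not dominated.
Opt3: not dominated (best defect rate).
Opt4: dominated by Opt1 (capacity 815≥443, defect rate 5.9≤8.7).
Opt5: dominated by Opt2 (capacity 684≥430, defect rate 3.5≤3.8).
Opt6: dominated by Opt1 (capacity 815≥322, defect rate 5.9≤9.6).
Opt7: dominated by Opt1 (capacity 815≥792, defect rate 5.9≤9.8).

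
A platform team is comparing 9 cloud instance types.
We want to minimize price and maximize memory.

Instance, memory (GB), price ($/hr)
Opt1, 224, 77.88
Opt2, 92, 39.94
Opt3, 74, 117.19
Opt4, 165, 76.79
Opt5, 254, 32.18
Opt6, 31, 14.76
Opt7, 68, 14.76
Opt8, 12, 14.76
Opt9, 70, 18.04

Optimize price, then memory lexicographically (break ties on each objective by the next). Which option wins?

Opt7

First minimize price: best is 14.76, kept {Opt6, Opt7, Opt8}.
Then maximize memory: best is 68, kept {Opt7}.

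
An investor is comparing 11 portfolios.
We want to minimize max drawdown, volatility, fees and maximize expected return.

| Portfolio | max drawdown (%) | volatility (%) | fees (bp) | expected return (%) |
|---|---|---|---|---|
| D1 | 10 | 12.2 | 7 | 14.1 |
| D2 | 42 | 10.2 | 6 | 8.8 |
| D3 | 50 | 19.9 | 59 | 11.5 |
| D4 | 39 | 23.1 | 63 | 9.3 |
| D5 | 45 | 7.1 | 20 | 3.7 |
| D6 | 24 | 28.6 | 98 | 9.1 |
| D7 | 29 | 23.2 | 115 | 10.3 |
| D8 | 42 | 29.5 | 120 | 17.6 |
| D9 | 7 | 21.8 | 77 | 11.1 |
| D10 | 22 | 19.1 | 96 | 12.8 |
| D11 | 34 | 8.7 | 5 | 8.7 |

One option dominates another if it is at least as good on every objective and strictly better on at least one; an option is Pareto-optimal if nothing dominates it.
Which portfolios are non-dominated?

D1, D2, D5, D8, D9, D11

D1: not dominated.
D2: not dominated.
D3: dominated by D1 (max drawdown 10≤50, volatility 12.2≤19.9, fees 7≤59, expected return 14.1≥11.5).
D4: dominated by D1 (max drawdown 10≤39, volatility 12.2≤23.1, fees 7≤63, expected return 14.1≥9.3).
D5: not dominated (best volatility).
D6: dominated by D1 (max drawdown 10≤24, volatility 12.2≤28.6, fees 7≤98, expected return 14.1≥9.1).
D7: dominated by D1 (max drawdown 10≤29, volatility 12.2≤23.2, fees 7≤115, expected return 14.1≥10.3).
D8: not dominated (best expected return).
D9: not dominated (best max drawdown).
D10: dominated by D1 (max drawdown 10≤22, volatility 12.2≤19.1, fees 7≤96, expected return 14.1≥12.8).
D11: not dominated (best fees).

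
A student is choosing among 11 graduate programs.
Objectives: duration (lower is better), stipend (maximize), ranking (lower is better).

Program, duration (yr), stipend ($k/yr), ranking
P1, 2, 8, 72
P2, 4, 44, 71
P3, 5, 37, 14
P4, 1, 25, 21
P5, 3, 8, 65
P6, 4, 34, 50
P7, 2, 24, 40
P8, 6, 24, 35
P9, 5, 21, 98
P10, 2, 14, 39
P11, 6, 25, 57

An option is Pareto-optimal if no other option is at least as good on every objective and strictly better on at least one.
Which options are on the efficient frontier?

P2, P3, P4, P6

P1: dominated by P4 (duration 1≤2, stipend 25≥8, ranking 21≤72).
P2: not dominated (best stipend).
P3: not dominated (best ranking).
P4: not dominated (best duration).
P5: dominated by P4 (duration 1≤3, stipend 25≥8, ranking 21≤65).
P6: not dominated.
P7: dominated by P4 (duration 1≤2, stipend 25≥24, ranking 21≤40).
P8: dominated by P3 (duration 5≤6, stipend 37≥24, ranking 14≤35).
P9: dominated by P2 (duration 4≤5, stipend 44≥21, ranking 71≤98).
P10: dominated by P4 (duration 1≤2, stipend 25≥14, ranking 21≤39).
P11: dominated by P3 (duration 5≤6, stipend 37≥25, ranking 14≤57).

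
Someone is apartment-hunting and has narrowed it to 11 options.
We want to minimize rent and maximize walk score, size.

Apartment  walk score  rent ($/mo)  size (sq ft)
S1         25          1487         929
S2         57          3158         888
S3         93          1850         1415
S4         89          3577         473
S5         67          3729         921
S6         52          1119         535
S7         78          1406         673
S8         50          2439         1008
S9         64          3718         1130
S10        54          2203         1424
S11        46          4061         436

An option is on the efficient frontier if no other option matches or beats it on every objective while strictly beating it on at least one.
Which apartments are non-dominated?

S1: not dominated.
S2: dominated by S3 (walk score 93≥57, rent 1850≤3158, size 1415≥888).
S3: not dominated (best walk score).
S4: dominated by S3 (walk score 93≥89, rent 1850≤3577, size 1415≥473).
S5: dominated by S3 (walk score 93≥67, rent 1850≤3729, size 1415≥921).
S6: not dominated (best rent).
S7: not dominated.
S8: dominated by S3 (walk score 93≥50, rent 1850≤2439, size 1415≥1008).
S9: dominated by S3 (walk score 93≥64, rent 1850≤3718, size 1415≥1130).
S10: not dominated (best size).
S11: dominated by S2 (walk score 57≥46, rent 3158≤4061, size 888≥436).

S1, S3, S6, S7, S10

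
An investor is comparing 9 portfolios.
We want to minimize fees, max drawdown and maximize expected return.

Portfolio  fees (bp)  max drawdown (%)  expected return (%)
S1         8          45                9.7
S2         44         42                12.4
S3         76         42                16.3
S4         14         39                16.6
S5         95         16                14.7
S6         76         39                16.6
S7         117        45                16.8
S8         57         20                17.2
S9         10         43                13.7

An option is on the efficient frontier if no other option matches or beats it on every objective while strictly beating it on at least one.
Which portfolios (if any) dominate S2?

S4: fees 14≤44, max drawdown 39≤42, expected return 16.6≥12.4 — dominates S2.
Others (S1, S3, S5, S6, S7, S8, S9) are each worse than S2 on at least one objective.

S4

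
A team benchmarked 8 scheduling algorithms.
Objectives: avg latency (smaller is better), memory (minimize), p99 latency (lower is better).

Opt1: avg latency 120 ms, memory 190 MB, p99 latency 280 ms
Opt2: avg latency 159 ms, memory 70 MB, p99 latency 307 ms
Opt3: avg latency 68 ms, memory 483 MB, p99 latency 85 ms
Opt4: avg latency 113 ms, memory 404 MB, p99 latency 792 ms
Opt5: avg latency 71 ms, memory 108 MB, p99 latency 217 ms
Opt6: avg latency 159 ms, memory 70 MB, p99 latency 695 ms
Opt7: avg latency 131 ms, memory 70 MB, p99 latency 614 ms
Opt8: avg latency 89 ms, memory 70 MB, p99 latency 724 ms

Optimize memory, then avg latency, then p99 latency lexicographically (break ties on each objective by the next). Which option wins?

Opt8

First minimize memory: best is 70, kept {Opt2, Opt6, Opt7, Opt8}.
Then minimize avg latency: best is 89, kept {Opt8}.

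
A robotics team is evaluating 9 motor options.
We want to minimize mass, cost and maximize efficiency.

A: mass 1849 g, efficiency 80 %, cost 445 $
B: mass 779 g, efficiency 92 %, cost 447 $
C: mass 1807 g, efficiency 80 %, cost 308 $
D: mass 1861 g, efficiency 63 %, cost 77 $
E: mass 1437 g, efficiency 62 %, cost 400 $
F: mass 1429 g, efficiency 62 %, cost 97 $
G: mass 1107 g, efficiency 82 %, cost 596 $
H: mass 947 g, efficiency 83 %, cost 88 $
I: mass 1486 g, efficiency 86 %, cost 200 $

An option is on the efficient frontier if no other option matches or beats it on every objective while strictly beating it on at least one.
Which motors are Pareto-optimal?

B, D, H, I

A: dominated by C (mass 1807≤1849, efficiency 80≥80, cost 308≤445).
B: not dominated (best mass).
C: dominated by H (mass 947≤1807, efficiency 83≥80, cost 88≤308).
D: not dominated (best cost).
E: dominated by F (mass 1429≤1437, efficiency 62≥62, cost 97≤400).
F: dominated by H (mass 947≤1429, efficiency 83≥62, cost 88≤97).
G: dominated by B (mass 779≤1107, efficiency 92≥82, cost 447≤596).
H: not dominated.
I: not dominated.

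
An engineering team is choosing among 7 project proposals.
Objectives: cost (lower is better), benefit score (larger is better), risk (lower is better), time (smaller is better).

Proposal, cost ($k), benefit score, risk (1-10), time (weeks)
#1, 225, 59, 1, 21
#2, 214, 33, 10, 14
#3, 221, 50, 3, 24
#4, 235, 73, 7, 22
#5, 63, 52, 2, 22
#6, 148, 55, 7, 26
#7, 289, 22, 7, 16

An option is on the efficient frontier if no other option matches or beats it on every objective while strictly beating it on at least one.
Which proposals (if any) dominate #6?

#1: worse on cost (225 vs 148).
#2: worse on cost (214 vs 148).
#3: worse on cost (221 vs 148).
#4: worse on cost (235 vs 148).
#5: worse on benefit score (52 vs 55).
#7: worse on cost (289 vs 148).
No option dominates #6.

none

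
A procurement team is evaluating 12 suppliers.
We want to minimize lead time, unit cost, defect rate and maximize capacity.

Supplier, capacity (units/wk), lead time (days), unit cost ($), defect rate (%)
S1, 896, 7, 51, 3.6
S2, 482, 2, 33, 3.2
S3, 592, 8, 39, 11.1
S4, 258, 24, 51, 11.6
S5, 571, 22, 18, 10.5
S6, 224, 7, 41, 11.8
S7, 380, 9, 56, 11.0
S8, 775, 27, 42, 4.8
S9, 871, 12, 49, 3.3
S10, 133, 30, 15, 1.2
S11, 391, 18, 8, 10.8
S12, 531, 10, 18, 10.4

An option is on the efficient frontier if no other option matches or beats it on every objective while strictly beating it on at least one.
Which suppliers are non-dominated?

S1: not dominated (best capacity).
S2: not dominated (best lead time).
S3: not dominated.
S4: dominated by S1 (capacity 896≥258, lead time 7≤24, unit cost 51≤51, defect rate 3.6≤11.6).
S5: not dominated.
S6: dominated by S2 (capacity 482≥224, lead time 2≤7, unit cost 33≤41, defect rate 3.2≤11.8).
S7: dominated by S1 (capacity 896≥380, lead time 7≤9, unit cost 51≤56, defect rate 3.6≤11.0).
S8: not dominated.
S9: not dominated.
S10: not dominated (best defect rate).
S11: not dominated (best unit cost).
S12: not dominated.

S1, S2, S3, S5, S8, S9, S10, S11, S12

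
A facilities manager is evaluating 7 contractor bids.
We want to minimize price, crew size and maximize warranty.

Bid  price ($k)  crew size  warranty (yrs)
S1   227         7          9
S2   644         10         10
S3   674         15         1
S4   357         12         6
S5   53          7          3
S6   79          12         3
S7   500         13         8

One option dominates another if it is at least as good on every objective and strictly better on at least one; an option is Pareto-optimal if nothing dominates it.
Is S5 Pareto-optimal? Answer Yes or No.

Yes

S1: worse on price (227 vs 53).
S2: worse on price (644 vs 53).
S3: worse on price (674 vs 53).
S4: worse on price (357 vs 53).
S6: worse on price (79 vs 53).
S7: worse on price (500 vs 53).
No option is at least as good as S5 on every objective and strictly better on one.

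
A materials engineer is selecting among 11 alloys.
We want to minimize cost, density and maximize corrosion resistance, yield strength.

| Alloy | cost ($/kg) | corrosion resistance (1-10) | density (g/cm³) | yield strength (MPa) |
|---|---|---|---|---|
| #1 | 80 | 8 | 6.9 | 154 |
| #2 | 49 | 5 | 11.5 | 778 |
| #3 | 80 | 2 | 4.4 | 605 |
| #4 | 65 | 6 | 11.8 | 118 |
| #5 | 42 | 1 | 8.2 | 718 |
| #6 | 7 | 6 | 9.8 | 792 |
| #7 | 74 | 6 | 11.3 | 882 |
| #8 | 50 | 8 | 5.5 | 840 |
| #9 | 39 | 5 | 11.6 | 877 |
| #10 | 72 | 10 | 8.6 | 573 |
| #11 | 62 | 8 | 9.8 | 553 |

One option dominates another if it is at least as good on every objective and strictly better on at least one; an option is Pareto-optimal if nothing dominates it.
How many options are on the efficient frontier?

7

#1: dominated by #8 (cost 50≤80, corrosion resistance 8≥8, density 5.5≤6.9, yield strength 840≥154).
#2: dominated by #6 (cost 7≤49, corrosion resistance 6≥5, density 9.8≤11.5, yield strength 792≥778).
#3: not dominated (best density).
#4: dominated by #6 (cost 7≤65, corrosion resistance 6≥6, density 9.8≤11.8, yield strength 792≥118).
#5: not dominated.
#6: not dominated (best cost).
#7: not dominated (best yield strength).
#8: not dominated.
#9: not dominated.
#10: not dominated (best corrosion resistance).
#11: dominated by #8 (cost 50≤62, corrosion resistance 8≥8, density 5.5≤9.8, yield strength 840≥553).
Pareto-optimal: #3, #5, #6, #7, #8, #9, #10 → 7.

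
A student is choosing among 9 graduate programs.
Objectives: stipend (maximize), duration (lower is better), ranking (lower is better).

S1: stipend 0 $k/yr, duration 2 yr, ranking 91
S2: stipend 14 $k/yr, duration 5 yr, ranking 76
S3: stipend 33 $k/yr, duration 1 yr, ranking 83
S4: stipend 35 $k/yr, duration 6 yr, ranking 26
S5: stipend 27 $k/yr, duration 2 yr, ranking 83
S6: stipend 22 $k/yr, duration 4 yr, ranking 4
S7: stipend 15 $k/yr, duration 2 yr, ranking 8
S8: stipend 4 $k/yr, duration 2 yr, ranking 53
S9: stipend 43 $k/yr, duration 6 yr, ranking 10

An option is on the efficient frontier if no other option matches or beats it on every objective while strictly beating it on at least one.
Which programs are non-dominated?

S1: dominated by S3 (stipend 33≥0, duration 1≤2, ranking 83≤91).
S2: dominated by S6 (stipend 22≥14, duration 4≤5, ranking 4≤76).
S3: not dominated (best duration).
S4: dominated by S9 (stipend 43≥35, duration 6≤6, ranking 10≤26).
S5: dominated by S3 (stipend 33≥27, duration 1≤2, ranking 83≤83).
S6: not dominated (best ranking).
S7: not dominated.
S8: dominated by S7 (stipend 15≥4, duration 2≤2, ranking 8≤53).
S9: not dominated (best stipend).

S3, S6, S7, S9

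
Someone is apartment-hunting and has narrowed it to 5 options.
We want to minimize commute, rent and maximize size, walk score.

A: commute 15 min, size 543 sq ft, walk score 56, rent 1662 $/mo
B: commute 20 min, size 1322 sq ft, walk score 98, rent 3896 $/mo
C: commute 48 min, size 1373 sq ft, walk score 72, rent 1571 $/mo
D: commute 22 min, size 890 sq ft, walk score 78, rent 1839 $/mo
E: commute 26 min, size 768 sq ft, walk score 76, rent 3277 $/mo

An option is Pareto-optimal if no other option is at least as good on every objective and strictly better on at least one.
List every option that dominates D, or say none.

none

A: worse on size (543 vs 890).
B: worse on rent (3896 vs 1839).
C: worse on commute (48 vs 22).
E: worse on commute (26 vs 22).
No option dominates D.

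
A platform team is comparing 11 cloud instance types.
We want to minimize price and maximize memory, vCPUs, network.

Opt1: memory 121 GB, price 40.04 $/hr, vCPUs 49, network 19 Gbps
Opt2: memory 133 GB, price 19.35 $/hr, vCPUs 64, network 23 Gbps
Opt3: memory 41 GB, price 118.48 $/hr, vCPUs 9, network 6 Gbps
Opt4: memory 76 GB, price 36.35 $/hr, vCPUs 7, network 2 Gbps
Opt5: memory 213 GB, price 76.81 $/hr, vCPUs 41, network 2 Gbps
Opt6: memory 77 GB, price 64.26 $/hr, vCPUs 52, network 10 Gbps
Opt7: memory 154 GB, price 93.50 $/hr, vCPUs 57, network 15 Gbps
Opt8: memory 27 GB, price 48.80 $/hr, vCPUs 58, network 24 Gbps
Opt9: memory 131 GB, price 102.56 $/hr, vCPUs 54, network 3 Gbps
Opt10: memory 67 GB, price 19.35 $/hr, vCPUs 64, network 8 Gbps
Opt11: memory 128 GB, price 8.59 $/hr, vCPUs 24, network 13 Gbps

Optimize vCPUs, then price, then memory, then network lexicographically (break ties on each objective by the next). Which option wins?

First maximize vCPUs: best is 64, kept {Opt2, Opt10}.
Then minimize price: best is 19.35, kept {Opt2, Opt10}.
Then maximize memory: best is 133, kept {Opt2}.

Opt2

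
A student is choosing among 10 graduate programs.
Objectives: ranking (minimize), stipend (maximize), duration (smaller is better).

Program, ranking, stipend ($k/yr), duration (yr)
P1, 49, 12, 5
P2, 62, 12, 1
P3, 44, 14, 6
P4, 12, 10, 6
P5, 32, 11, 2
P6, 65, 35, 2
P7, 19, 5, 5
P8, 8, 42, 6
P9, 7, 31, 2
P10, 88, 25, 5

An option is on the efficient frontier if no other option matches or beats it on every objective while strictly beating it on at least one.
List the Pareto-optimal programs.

P2, P6, P8, P9

P1: dominated by P9 (ranking 7≤49, stipend 31≥12, duration 2≤5).
P2: not dominated (best duration).
P3: dominated by P8 (ranking 8≤44, stipend 42≥14, duration 6≤6).
P4: dominated by P8 (ranking 8≤12, stipend 42≥10, duration 6≤6).
P5: dominated by P9 (ranking 7≤32, stipend 31≥11, duration 2≤2).
P6: not dominated.
P7: dominated by P9 (ranking 7≤19, stipend 31≥5, duration 2≤5).
P8: not dominated (best stipend).
P9: not dominated (best ranking).
P10: dominated by P6 (ranking 65≤88, stipend 35≥25, duration 2≤5).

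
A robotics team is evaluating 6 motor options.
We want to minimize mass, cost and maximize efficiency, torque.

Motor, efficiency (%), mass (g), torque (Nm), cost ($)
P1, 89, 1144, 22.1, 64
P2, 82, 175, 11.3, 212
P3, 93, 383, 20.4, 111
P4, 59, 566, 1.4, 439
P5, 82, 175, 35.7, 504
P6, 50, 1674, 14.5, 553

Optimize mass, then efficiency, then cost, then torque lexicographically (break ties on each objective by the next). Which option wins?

P2

First minimize mass: best is 175, kept {P2, P5}.
Then maximize efficiency: best is 82, kept {P2, P5}.
Then minimize cost: best is 212, kept {P2}.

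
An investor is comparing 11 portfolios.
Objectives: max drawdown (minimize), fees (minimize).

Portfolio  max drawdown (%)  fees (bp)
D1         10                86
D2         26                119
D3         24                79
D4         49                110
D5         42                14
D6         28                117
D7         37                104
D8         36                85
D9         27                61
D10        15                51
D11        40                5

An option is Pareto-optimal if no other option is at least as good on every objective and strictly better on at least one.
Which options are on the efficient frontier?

D1, D10, D11

D1: not dominated (best max drawdown).
D2: dominated by D1 (max drawdown 10≤26, fees 86≤119).
D3: dominated by D10 (max drawdown 15≤24, fees 51≤79).
D4: dominated by D1 (max drawdown 10≤49, fees 86≤110).
D5: dominated by D11 (max drawdown 40≤42, fees 5≤14).
D6: dominated by D1 (max drawdown 10≤28, fees 86≤117).
D7: dominated by D1 (max drawdown 10≤37, fees 86≤104).
D8: dominated by D3 (max drawdown 24≤36, fees 79≤85).
D9: dominated by D10 (max drawdown 15≤27, fees 51≤61).
D10: not dominated.
D11: not dominated (best fees).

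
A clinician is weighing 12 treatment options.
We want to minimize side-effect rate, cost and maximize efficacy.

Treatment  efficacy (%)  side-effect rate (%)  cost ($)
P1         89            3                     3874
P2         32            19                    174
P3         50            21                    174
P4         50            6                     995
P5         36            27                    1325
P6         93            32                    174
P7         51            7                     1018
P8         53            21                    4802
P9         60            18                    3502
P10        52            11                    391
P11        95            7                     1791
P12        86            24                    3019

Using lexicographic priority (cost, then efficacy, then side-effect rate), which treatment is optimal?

P6

First minimize cost: best is 174, kept {P2, P3, P6}.
Then maximize efficacy: best is 93, kept {P6}.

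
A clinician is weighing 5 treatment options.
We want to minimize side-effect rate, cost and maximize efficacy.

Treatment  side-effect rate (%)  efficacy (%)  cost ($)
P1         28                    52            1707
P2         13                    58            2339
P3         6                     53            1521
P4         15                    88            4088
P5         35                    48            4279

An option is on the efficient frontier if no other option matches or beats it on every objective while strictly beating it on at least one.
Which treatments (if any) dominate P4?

P1: worse on side-effect rate (28 vs 15).
P2: worse on efficacy (58 vs 88).
P3: worse on efficacy (53 vs 88).
P5: worse on side-effect rate (35 vs 15).
No option dominates P4.

none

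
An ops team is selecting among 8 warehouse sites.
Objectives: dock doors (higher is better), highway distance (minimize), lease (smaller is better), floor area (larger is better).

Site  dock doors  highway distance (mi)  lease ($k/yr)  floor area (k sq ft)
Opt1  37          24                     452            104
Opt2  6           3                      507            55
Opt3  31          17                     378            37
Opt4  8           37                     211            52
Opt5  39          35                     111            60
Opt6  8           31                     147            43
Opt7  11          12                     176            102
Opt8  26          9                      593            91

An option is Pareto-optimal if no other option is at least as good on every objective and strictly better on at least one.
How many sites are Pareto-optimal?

Opt1: not dominated (best floor area).
Opt2: not dominated (best highway distance).
Opt3: not dominated.
Opt4: dominated by Opt5 (dock doors 39≥8, highway distance 35≤37, lease 111≤211, floor area 60≥52).
Opt5: not dominated (best dock doors).
Opt6: not dominated.
Opt7: not dominated.
Opt8: not dominated.
Pareto-optimal: Opt1, Opt2, Opt3, Opt5, Opt6, Opt7, Opt8 → 7.

7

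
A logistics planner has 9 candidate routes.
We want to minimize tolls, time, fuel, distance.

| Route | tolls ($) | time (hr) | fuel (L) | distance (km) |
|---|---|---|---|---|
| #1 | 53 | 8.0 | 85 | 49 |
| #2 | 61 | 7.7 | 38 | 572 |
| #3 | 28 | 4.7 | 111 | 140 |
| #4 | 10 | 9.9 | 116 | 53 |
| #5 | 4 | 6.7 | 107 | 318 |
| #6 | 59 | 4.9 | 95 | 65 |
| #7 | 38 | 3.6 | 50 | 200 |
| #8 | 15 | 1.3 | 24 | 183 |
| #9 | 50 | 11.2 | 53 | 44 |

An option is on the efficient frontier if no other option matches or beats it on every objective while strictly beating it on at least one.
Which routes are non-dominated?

#1: not dominated.
#2: dominated by #8 (tolls 15≤61, time 1.3≤7.7, fuel 24≤38, distance 183≤572).
#3: not dominated.
#4: not dominated.
#5: not dominated (best tolls).
#6: not dominated.
#7: dominated by #8 (tolls 15≤38, time 1.3≤3.6, fuel 24≤50, distance 183≤200).
#8: not dominated (best time).
#9: not dominated (best distance).

#1, #3, #4, #5, #6, #8, #9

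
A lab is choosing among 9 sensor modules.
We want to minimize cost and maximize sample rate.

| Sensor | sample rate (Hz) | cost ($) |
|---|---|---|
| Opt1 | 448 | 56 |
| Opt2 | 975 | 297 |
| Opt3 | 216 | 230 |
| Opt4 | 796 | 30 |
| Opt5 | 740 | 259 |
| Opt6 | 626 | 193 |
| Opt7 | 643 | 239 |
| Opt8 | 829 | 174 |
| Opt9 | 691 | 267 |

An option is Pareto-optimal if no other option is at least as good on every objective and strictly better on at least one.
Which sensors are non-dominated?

Opt2, Opt4, Opt8

Opt1: dominated by Opt4 (sample rate 796≥448, cost 30≤56).
Opt2: not dominated (best sample rate).
Opt3: dominated by Opt1 (sample rate 448≥216, cost 56≤230).
Opt4: not dominated (best cost).
Opt5: dominated by Opt4 (sample rate 796≥740, cost 30≤259).
Opt6: dominated by Opt4 (sample rate 796≥626, cost 30≤193).
Opt7: dominated by Opt4 (sample rate 796≥643, cost 30≤239).
Opt8: not dominated.
Opt9: dominated by Opt4 (sample rate 796≥691, cost 30≤267).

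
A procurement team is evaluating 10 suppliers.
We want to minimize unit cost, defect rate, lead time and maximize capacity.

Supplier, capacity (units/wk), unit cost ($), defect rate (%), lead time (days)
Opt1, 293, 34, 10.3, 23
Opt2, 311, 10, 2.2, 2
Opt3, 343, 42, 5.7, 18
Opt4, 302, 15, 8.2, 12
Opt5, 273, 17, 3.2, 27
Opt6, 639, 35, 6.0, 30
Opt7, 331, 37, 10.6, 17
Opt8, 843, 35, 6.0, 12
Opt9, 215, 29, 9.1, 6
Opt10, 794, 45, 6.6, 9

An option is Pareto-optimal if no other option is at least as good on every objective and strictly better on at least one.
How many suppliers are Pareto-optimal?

4

Opt1: dominated by Opt2 (capacity 311≥293, unit cost 10≤34, defect rate 2.2≤10.3, lead time 2≤23).
Opt2: not dominated (best unit cost).
Opt3: not dominated.
Opt4: dominated by Opt2 (capacity 311≥302, unit cost 10≤15, defect rate 2.2≤8.2, lead time 2≤12).
Opt5: dominated by Opt2 (capacity 311≥273, unit cost 10≤17, defect rate 2.2≤3.2, lead time 2≤27).
Opt6: dominated by Opt8 (capacity 843≥639, unit cost 35≤35, defect rate 6.0≤6.0, lead time 12≤30).
Opt7: dominated by Opt8 (capacity 843≥331, unit cost 35≤37, defect rate 6.0≤10.6, lead time 12≤17).
Opt8: not dominated (best capacity).
Opt9: dominated by Opt2 (capacity 311≥215, unit cost 10≤29, defect rate 2.2≤9.1, lead time 2≤6).
Opt10: not dominated.
Pareto-optimal: Opt2, Opt3, Opt8, Opt10 → 4.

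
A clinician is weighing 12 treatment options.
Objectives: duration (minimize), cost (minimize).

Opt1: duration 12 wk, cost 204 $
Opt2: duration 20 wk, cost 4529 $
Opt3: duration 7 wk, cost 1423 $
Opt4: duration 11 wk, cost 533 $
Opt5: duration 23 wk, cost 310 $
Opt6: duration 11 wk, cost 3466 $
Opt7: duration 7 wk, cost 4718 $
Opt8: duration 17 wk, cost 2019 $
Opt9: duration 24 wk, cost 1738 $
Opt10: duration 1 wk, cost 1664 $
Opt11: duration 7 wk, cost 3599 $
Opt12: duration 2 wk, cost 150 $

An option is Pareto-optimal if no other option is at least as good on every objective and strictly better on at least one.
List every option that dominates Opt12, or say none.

Opt1: worse on duration (12 vs 2).
Opt2: worse on duration (20 vs 2).
Opt3: worse on duration (7 vs 2).
Opt4: worse on duration (11 vs 2).
Opt5: worse on duration (23 vs 2).
Opt6: worse on duration (11 vs 2).
Opt7: worse on duration (7 vs 2).
Opt8: worse on duration (17 vs 2).
Opt9: worse on duration (24 vs 2).
Opt10: worse on cost (1664 vs 150).
Opt11: worse on duration (7 vs 2).
No option dominates Opt12.

none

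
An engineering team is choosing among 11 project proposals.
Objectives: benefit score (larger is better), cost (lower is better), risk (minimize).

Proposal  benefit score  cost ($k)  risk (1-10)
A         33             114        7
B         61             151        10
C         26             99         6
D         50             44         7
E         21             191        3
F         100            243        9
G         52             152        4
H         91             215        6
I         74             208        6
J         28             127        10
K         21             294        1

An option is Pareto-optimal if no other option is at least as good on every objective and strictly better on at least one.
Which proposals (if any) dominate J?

A: benefit score 33≥28, cost 114≤127, risk 7≤10 — dominates J.
D: benefit score 50≥28, cost 44≤127, risk 7≤10 — dominates J.
Others (B, C, E, F, G, H, I, K) are each worse than J on at least one objective.

A, D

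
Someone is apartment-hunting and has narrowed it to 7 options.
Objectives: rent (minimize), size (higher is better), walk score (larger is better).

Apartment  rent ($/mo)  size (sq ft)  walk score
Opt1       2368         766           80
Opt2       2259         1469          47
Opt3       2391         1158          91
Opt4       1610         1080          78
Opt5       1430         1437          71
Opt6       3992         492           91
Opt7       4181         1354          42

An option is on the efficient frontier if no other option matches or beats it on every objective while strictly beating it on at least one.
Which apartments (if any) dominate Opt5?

Opt1: worse on rent (2368 vs 1430).
Opt2: worse on rent (2259 vs 1430).
Opt3: worse on rent (2391 vs 1430).
Opt4: worse on rent (1610 vs 1430).
Opt6: worse on rent (3992 vs 1430).
Opt7: worse on rent (4181 vs 1430).
No option dominates Opt5.

none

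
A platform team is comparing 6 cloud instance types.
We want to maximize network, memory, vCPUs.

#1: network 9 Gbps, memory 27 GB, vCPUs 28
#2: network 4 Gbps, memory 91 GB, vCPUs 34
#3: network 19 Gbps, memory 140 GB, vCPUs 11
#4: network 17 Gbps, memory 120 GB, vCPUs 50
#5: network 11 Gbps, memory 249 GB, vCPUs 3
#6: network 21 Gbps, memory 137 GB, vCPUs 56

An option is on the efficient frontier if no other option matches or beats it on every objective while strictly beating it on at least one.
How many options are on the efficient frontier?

3

#1: dominated by #4 (network 17≥9, memory 120≥27, vCPUs 50≥28).
#2: dominated by #4 (network 17≥4, memory 120≥91, vCPUs 50≥34).
#3: not dominated.
#4: dominated by #6 (network 21≥17, memory 137≥120, vCPUs 56≥50).
#5: not dominated (best memory).
#6: not dominated (best network).
Pareto-optimal: #3, #5, #6 → 3.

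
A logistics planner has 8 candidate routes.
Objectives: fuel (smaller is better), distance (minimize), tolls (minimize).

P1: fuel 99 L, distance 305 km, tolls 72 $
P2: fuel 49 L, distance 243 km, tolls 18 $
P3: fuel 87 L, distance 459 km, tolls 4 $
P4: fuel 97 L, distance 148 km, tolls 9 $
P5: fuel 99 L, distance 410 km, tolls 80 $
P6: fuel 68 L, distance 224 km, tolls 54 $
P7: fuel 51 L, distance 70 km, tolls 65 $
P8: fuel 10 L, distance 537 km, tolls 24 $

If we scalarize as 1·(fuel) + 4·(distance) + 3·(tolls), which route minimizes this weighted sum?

P7

P1: 1·99 + 4·305 + 3·72 = 1535
P2: 1·49 + 4·243 + 3·18 = 1075
P3: 1·87 + 4·459 + 3·4 = 1935
P4: 1·97 + 4·148 + 3·9 = 716
P5: 1·99 + 4·410 + 3·80 = 1979
P6: 1·68 + 4·224 + 3·54 = 1126
P7: 1·51 + 4·70 + 3·65 = 526
P8: 1·10 + 4·537 + 3·24 = 2230
Lowest: P7 at 526.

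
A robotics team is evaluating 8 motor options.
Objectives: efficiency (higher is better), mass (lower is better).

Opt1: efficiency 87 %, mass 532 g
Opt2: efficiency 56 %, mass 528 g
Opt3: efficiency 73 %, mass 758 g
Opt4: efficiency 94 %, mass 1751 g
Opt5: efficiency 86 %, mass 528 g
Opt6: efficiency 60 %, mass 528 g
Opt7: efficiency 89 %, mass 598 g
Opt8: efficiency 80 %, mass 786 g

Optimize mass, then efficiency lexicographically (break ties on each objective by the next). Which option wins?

First minimize mass: best is 528, kept {Opt2, Opt5, Opt6}.
Then maximize efficiency: best is 86, kept {Opt5}.

Opt5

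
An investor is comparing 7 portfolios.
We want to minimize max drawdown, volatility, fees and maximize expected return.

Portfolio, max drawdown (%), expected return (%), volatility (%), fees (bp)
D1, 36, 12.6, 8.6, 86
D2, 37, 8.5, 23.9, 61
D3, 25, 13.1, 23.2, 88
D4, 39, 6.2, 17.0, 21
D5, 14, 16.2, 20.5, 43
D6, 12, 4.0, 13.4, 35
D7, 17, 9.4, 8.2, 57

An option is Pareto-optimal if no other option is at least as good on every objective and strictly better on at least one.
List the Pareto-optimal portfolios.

D1: not dominated.
D2: dominated by D5 (max drawdown 14≤37, expected return 16.2≥8.5, volatility 20.5≤23.9, fees 43≤61).
D3: dominated by D5 (max drawdown 14≤25, expected return 16.2≥13.1, volatility 20.5≤23.2, fees 43≤88).
D4: not dominated (best fees).
D5: not dominated (best expected return).
D6: not dominated (best max drawdown).
D7: not dominated (best volatility).

D1, D4, D5, D6, D7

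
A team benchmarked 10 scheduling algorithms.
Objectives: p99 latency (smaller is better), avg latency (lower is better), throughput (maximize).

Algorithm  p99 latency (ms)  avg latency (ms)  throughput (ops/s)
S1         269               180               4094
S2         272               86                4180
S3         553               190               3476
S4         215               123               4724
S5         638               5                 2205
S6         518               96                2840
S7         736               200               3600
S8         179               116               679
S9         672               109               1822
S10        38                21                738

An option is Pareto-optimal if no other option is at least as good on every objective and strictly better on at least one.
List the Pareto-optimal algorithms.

S2, S4, S5, S10

S1: dominated by S4 (p99 latency 215≤269, avg latency 123≤180, throughput 4724≥4094).
S2: not dominated.
S3: dominated by S1 (p99 latency 269≤553, avg latency 180≤190, throughput 4094≥3476).
S4: not dominated (best throughput).
S5: not dominated (best avg latency).
S6: dominated by S2 (p99 latency 272≤518, avg latency 86≤96, throughput 4180≥2840).
S7: dominated by S1 (p99 latency 269≤736, avg latency 180≤200, throughput 4094≥3600).
S8: dominated by S10 (p99 latency 38≤179, avg latency 21≤116, throughput 738≥679).
S9: dominated by S2 (p99 latency 272≤672, avg latency 86≤109, throughput 4180≥1822).
S10: not dominated (best p99 latency).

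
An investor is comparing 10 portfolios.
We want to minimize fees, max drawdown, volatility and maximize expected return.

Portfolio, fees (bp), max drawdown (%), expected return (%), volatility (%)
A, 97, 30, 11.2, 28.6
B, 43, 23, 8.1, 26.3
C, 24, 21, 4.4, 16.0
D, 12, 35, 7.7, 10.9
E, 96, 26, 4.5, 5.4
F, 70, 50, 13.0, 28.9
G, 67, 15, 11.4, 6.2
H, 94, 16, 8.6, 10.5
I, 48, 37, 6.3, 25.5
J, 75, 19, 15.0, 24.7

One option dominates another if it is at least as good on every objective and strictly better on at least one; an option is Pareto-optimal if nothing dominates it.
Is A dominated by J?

Yes

J vs A: fees 75≤97, max drawdown 19≤30, expected return 15.0≥11.2, volatility 24.7≤28.6 — J is at least as good on every objective with at least one strict improvement.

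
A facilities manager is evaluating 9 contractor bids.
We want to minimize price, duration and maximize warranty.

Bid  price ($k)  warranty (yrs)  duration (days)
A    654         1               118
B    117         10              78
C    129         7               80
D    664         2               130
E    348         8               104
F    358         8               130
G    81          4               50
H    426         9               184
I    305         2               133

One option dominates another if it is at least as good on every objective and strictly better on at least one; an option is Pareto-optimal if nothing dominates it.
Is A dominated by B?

Yes

B vs A: price 117≤654, warranty 10≥1, duration 78≤118 — B is at least as good on every objective with at least one strict improvement.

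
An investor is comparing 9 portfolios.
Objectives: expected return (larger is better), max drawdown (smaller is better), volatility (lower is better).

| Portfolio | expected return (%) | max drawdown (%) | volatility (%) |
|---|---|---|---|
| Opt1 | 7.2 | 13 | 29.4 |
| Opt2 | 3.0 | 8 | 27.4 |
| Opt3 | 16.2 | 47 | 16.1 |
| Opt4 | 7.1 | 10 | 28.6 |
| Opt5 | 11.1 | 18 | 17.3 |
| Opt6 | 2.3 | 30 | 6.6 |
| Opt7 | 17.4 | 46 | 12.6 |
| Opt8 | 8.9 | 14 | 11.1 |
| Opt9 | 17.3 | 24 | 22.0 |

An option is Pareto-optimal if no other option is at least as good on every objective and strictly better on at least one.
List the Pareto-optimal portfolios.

Opt1, Opt2, Opt4, Opt5, Opt6, Opt7, Opt8, Opt9

Opt1: not dominated.
Opt2: not dominated (best max drawdown).
Opt3: dominated by Opt7 (expected return 17.4≥16.2, max drawdown 46≤47, volatility 12.6≤16.1).
Opt4: not dominated.
Opt5: not dominated.
Opt6: not dominated (best volatility).
Opt7: not dominated (best expected return).
Opt8: not dominated.
Opt9: not dominated.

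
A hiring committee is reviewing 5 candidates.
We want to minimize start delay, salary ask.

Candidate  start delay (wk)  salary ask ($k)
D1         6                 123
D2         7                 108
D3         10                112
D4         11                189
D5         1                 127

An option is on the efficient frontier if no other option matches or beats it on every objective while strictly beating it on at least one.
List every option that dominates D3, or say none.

D2: start delay 7≤10, salary ask 108≤112 — dominates D3.
Others (D1, D4, D5) are each worse than D3 on at least one objective.

D2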